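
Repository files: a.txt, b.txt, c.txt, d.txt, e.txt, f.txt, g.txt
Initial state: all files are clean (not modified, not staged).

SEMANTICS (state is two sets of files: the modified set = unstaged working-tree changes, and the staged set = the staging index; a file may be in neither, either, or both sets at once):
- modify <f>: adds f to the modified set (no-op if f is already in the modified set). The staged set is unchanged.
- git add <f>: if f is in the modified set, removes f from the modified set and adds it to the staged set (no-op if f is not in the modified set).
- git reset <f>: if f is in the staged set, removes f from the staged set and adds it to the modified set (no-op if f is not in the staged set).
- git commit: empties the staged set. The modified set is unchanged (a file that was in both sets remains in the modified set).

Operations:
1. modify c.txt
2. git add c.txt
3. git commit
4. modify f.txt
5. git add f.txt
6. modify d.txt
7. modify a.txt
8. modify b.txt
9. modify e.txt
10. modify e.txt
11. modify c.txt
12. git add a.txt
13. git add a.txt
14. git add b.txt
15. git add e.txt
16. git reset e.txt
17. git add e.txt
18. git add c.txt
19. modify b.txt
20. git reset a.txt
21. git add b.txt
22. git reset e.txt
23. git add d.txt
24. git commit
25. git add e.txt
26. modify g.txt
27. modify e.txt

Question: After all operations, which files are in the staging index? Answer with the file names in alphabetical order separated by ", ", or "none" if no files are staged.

After op 1 (modify c.txt): modified={c.txt} staged={none}
After op 2 (git add c.txt): modified={none} staged={c.txt}
After op 3 (git commit): modified={none} staged={none}
After op 4 (modify f.txt): modified={f.txt} staged={none}
After op 5 (git add f.txt): modified={none} staged={f.txt}
After op 6 (modify d.txt): modified={d.txt} staged={f.txt}
After op 7 (modify a.txt): modified={a.txt, d.txt} staged={f.txt}
After op 8 (modify b.txt): modified={a.txt, b.txt, d.txt} staged={f.txt}
After op 9 (modify e.txt): modified={a.txt, b.txt, d.txt, e.txt} staged={f.txt}
After op 10 (modify e.txt): modified={a.txt, b.txt, d.txt, e.txt} staged={f.txt}
After op 11 (modify c.txt): modified={a.txt, b.txt, c.txt, d.txt, e.txt} staged={f.txt}
After op 12 (git add a.txt): modified={b.txt, c.txt, d.txt, e.txt} staged={a.txt, f.txt}
After op 13 (git add a.txt): modified={b.txt, c.txt, d.txt, e.txt} staged={a.txt, f.txt}
After op 14 (git add b.txt): modified={c.txt, d.txt, e.txt} staged={a.txt, b.txt, f.txt}
After op 15 (git add e.txt): modified={c.txt, d.txt} staged={a.txt, b.txt, e.txt, f.txt}
After op 16 (git reset e.txt): modified={c.txt, d.txt, e.txt} staged={a.txt, b.txt, f.txt}
After op 17 (git add e.txt): modified={c.txt, d.txt} staged={a.txt, b.txt, e.txt, f.txt}
After op 18 (git add c.txt): modified={d.txt} staged={a.txt, b.txt, c.txt, e.txt, f.txt}
After op 19 (modify b.txt): modified={b.txt, d.txt} staged={a.txt, b.txt, c.txt, e.txt, f.txt}
After op 20 (git reset a.txt): modified={a.txt, b.txt, d.txt} staged={b.txt, c.txt, e.txt, f.txt}
After op 21 (git add b.txt): modified={a.txt, d.txt} staged={b.txt, c.txt, e.txt, f.txt}
After op 22 (git reset e.txt): modified={a.txt, d.txt, e.txt} staged={b.txt, c.txt, f.txt}
After op 23 (git add d.txt): modified={a.txt, e.txt} staged={b.txt, c.txt, d.txt, f.txt}
After op 24 (git commit): modified={a.txt, e.txt} staged={none}
After op 25 (git add e.txt): modified={a.txt} staged={e.txt}
After op 26 (modify g.txt): modified={a.txt, g.txt} staged={e.txt}
After op 27 (modify e.txt): modified={a.txt, e.txt, g.txt} staged={e.txt}

Answer: e.txt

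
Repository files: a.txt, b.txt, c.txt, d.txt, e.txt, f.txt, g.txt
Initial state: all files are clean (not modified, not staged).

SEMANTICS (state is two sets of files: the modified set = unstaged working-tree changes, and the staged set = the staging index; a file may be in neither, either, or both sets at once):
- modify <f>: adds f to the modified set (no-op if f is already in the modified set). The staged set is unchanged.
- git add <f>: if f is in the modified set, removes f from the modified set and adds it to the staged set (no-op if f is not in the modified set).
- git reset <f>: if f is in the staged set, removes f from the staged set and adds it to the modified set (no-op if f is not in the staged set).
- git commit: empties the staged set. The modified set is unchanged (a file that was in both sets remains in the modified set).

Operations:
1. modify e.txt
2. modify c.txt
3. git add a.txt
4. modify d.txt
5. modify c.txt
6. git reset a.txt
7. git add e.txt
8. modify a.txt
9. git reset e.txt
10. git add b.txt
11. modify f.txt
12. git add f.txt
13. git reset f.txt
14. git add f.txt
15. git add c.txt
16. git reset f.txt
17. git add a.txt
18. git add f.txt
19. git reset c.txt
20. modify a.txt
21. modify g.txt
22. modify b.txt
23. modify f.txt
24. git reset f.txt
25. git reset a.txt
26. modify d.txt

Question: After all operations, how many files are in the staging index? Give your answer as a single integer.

Answer: 0

Derivation:
After op 1 (modify e.txt): modified={e.txt} staged={none}
After op 2 (modify c.txt): modified={c.txt, e.txt} staged={none}
After op 3 (git add a.txt): modified={c.txt, e.txt} staged={none}
After op 4 (modify d.txt): modified={c.txt, d.txt, e.txt} staged={none}
After op 5 (modify c.txt): modified={c.txt, d.txt, e.txt} staged={none}
After op 6 (git reset a.txt): modified={c.txt, d.txt, e.txt} staged={none}
After op 7 (git add e.txt): modified={c.txt, d.txt} staged={e.txt}
After op 8 (modify a.txt): modified={a.txt, c.txt, d.txt} staged={e.txt}
After op 9 (git reset e.txt): modified={a.txt, c.txt, d.txt, e.txt} staged={none}
After op 10 (git add b.txt): modified={a.txt, c.txt, d.txt, e.txt} staged={none}
After op 11 (modify f.txt): modified={a.txt, c.txt, d.txt, e.txt, f.txt} staged={none}
After op 12 (git add f.txt): modified={a.txt, c.txt, d.txt, e.txt} staged={f.txt}
After op 13 (git reset f.txt): modified={a.txt, c.txt, d.txt, e.txt, f.txt} staged={none}
After op 14 (git add f.txt): modified={a.txt, c.txt, d.txt, e.txt} staged={f.txt}
After op 15 (git add c.txt): modified={a.txt, d.txt, e.txt} staged={c.txt, f.txt}
After op 16 (git reset f.txt): modified={a.txt, d.txt, e.txt, f.txt} staged={c.txt}
After op 17 (git add a.txt): modified={d.txt, e.txt, f.txt} staged={a.txt, c.txt}
After op 18 (git add f.txt): modified={d.txt, e.txt} staged={a.txt, c.txt, f.txt}
After op 19 (git reset c.txt): modified={c.txt, d.txt, e.txt} staged={a.txt, f.txt}
After op 20 (modify a.txt): modified={a.txt, c.txt, d.txt, e.txt} staged={a.txt, f.txt}
After op 21 (modify g.txt): modified={a.txt, c.txt, d.txt, e.txt, g.txt} staged={a.txt, f.txt}
After op 22 (modify b.txt): modified={a.txt, b.txt, c.txt, d.txt, e.txt, g.txt} staged={a.txt, f.txt}
After op 23 (modify f.txt): modified={a.txt, b.txt, c.txt, d.txt, e.txt, f.txt, g.txt} staged={a.txt, f.txt}
After op 24 (git reset f.txt): modified={a.txt, b.txt, c.txt, d.txt, e.txt, f.txt, g.txt} staged={a.txt}
After op 25 (git reset a.txt): modified={a.txt, b.txt, c.txt, d.txt, e.txt, f.txt, g.txt} staged={none}
After op 26 (modify d.txt): modified={a.txt, b.txt, c.txt, d.txt, e.txt, f.txt, g.txt} staged={none}
Final staged set: {none} -> count=0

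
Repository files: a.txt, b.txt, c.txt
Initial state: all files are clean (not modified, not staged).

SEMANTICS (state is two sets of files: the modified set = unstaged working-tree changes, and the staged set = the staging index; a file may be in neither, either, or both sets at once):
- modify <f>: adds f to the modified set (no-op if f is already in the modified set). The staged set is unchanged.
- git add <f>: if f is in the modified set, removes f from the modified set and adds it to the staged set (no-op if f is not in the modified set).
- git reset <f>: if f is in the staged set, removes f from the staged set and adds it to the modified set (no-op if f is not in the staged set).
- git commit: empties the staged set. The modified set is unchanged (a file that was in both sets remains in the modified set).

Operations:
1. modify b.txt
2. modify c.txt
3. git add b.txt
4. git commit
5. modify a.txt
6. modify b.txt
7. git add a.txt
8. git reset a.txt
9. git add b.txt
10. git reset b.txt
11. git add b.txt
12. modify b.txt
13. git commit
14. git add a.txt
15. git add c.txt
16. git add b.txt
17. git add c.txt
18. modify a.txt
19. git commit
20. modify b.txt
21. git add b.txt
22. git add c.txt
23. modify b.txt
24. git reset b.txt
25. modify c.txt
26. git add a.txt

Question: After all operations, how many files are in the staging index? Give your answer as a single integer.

Answer: 1

Derivation:
After op 1 (modify b.txt): modified={b.txt} staged={none}
After op 2 (modify c.txt): modified={b.txt, c.txt} staged={none}
After op 3 (git add b.txt): modified={c.txt} staged={b.txt}
After op 4 (git commit): modified={c.txt} staged={none}
After op 5 (modify a.txt): modified={a.txt, c.txt} staged={none}
After op 6 (modify b.txt): modified={a.txt, b.txt, c.txt} staged={none}
After op 7 (git add a.txt): modified={b.txt, c.txt} staged={a.txt}
After op 8 (git reset a.txt): modified={a.txt, b.txt, c.txt} staged={none}
After op 9 (git add b.txt): modified={a.txt, c.txt} staged={b.txt}
After op 10 (git reset b.txt): modified={a.txt, b.txt, c.txt} staged={none}
After op 11 (git add b.txt): modified={a.txt, c.txt} staged={b.txt}
After op 12 (modify b.txt): modified={a.txt, b.txt, c.txt} staged={b.txt}
After op 13 (git commit): modified={a.txt, b.txt, c.txt} staged={none}
After op 14 (git add a.txt): modified={b.txt, c.txt} staged={a.txt}
After op 15 (git add c.txt): modified={b.txt} staged={a.txt, c.txt}
After op 16 (git add b.txt): modified={none} staged={a.txt, b.txt, c.txt}
After op 17 (git add c.txt): modified={none} staged={a.txt, b.txt, c.txt}
After op 18 (modify a.txt): modified={a.txt} staged={a.txt, b.txt, c.txt}
After op 19 (git commit): modified={a.txt} staged={none}
After op 20 (modify b.txt): modified={a.txt, b.txt} staged={none}
After op 21 (git add b.txt): modified={a.txt} staged={b.txt}
After op 22 (git add c.txt): modified={a.txt} staged={b.txt}
After op 23 (modify b.txt): modified={a.txt, b.txt} staged={b.txt}
After op 24 (git reset b.txt): modified={a.txt, b.txt} staged={none}
After op 25 (modify c.txt): modified={a.txt, b.txt, c.txt} staged={none}
After op 26 (git add a.txt): modified={b.txt, c.txt} staged={a.txt}
Final staged set: {a.txt} -> count=1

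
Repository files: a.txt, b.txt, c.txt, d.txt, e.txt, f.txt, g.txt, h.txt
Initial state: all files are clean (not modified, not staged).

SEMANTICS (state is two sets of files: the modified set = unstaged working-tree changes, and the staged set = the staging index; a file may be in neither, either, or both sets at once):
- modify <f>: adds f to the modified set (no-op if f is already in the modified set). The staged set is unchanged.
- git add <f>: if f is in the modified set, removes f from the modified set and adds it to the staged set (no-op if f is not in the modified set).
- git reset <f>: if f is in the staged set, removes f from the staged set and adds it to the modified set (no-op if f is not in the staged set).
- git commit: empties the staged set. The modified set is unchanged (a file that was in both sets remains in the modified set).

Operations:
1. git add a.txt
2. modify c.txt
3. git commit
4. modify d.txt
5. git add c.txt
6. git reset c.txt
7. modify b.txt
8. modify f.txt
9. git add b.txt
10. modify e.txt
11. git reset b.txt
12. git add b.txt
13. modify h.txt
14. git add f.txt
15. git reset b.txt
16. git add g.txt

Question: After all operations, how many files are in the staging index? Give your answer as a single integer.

After op 1 (git add a.txt): modified={none} staged={none}
After op 2 (modify c.txt): modified={c.txt} staged={none}
After op 3 (git commit): modified={c.txt} staged={none}
After op 4 (modify d.txt): modified={c.txt, d.txt} staged={none}
After op 5 (git add c.txt): modified={d.txt} staged={c.txt}
After op 6 (git reset c.txt): modified={c.txt, d.txt} staged={none}
After op 7 (modify b.txt): modified={b.txt, c.txt, d.txt} staged={none}
After op 8 (modify f.txt): modified={b.txt, c.txt, d.txt, f.txt} staged={none}
After op 9 (git add b.txt): modified={c.txt, d.txt, f.txt} staged={b.txt}
After op 10 (modify e.txt): modified={c.txt, d.txt, e.txt, f.txt} staged={b.txt}
After op 11 (git reset b.txt): modified={b.txt, c.txt, d.txt, e.txt, f.txt} staged={none}
After op 12 (git add b.txt): modified={c.txt, d.txt, e.txt, f.txt} staged={b.txt}
After op 13 (modify h.txt): modified={c.txt, d.txt, e.txt, f.txt, h.txt} staged={b.txt}
After op 14 (git add f.txt): modified={c.txt, d.txt, e.txt, h.txt} staged={b.txt, f.txt}
After op 15 (git reset b.txt): modified={b.txt, c.txt, d.txt, e.txt, h.txt} staged={f.txt}
After op 16 (git add g.txt): modified={b.txt, c.txt, d.txt, e.txt, h.txt} staged={f.txt}
Final staged set: {f.txt} -> count=1

Answer: 1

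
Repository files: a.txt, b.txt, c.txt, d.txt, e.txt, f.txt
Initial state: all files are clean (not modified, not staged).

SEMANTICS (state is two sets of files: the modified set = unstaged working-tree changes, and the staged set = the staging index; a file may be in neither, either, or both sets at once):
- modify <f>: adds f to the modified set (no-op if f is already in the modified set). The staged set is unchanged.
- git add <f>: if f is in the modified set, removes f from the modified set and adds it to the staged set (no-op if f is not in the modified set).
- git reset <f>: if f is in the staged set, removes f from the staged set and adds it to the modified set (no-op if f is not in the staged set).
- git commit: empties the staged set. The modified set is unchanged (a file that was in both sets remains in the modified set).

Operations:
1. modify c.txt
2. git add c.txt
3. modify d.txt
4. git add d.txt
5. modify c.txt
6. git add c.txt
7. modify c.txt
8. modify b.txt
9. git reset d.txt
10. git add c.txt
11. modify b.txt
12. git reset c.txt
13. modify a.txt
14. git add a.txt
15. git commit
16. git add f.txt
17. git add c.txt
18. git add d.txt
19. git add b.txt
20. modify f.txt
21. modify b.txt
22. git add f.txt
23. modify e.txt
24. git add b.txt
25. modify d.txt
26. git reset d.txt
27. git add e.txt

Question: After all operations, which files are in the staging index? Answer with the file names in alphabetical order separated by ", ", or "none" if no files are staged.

After op 1 (modify c.txt): modified={c.txt} staged={none}
After op 2 (git add c.txt): modified={none} staged={c.txt}
After op 3 (modify d.txt): modified={d.txt} staged={c.txt}
After op 4 (git add d.txt): modified={none} staged={c.txt, d.txt}
After op 5 (modify c.txt): modified={c.txt} staged={c.txt, d.txt}
After op 6 (git add c.txt): modified={none} staged={c.txt, d.txt}
After op 7 (modify c.txt): modified={c.txt} staged={c.txt, d.txt}
After op 8 (modify b.txt): modified={b.txt, c.txt} staged={c.txt, d.txt}
After op 9 (git reset d.txt): modified={b.txt, c.txt, d.txt} staged={c.txt}
After op 10 (git add c.txt): modified={b.txt, d.txt} staged={c.txt}
After op 11 (modify b.txt): modified={b.txt, d.txt} staged={c.txt}
After op 12 (git reset c.txt): modified={b.txt, c.txt, d.txt} staged={none}
After op 13 (modify a.txt): modified={a.txt, b.txt, c.txt, d.txt} staged={none}
After op 14 (git add a.txt): modified={b.txt, c.txt, d.txt} staged={a.txt}
After op 15 (git commit): modified={b.txt, c.txt, d.txt} staged={none}
After op 16 (git add f.txt): modified={b.txt, c.txt, d.txt} staged={none}
After op 17 (git add c.txt): modified={b.txt, d.txt} staged={c.txt}
After op 18 (git add d.txt): modified={b.txt} staged={c.txt, d.txt}
After op 19 (git add b.txt): modified={none} staged={b.txt, c.txt, d.txt}
After op 20 (modify f.txt): modified={f.txt} staged={b.txt, c.txt, d.txt}
After op 21 (modify b.txt): modified={b.txt, f.txt} staged={b.txt, c.txt, d.txt}
After op 22 (git add f.txt): modified={b.txt} staged={b.txt, c.txt, d.txt, f.txt}
After op 23 (modify e.txt): modified={b.txt, e.txt} staged={b.txt, c.txt, d.txt, f.txt}
After op 24 (git add b.txt): modified={e.txt} staged={b.txt, c.txt, d.txt, f.txt}
After op 25 (modify d.txt): modified={d.txt, e.txt} staged={b.txt, c.txt, d.txt, f.txt}
After op 26 (git reset d.txt): modified={d.txt, e.txt} staged={b.txt, c.txt, f.txt}
After op 27 (git add e.txt): modified={d.txt} staged={b.txt, c.txt, e.txt, f.txt}

Answer: b.txt, c.txt, e.txt, f.txt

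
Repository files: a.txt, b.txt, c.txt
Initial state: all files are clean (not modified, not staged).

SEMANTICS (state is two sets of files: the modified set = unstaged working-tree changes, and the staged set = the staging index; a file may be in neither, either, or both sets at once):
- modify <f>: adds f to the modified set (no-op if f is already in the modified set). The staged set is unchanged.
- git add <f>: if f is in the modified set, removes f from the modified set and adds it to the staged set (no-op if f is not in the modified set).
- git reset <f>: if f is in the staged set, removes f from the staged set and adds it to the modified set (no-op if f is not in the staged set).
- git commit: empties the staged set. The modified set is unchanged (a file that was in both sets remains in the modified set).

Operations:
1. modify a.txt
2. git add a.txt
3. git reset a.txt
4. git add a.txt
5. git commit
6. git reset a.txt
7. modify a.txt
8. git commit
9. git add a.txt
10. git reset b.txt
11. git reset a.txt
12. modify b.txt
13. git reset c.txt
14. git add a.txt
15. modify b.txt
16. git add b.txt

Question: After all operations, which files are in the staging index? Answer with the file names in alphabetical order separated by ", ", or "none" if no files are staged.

After op 1 (modify a.txt): modified={a.txt} staged={none}
After op 2 (git add a.txt): modified={none} staged={a.txt}
After op 3 (git reset a.txt): modified={a.txt} staged={none}
After op 4 (git add a.txt): modified={none} staged={a.txt}
After op 5 (git commit): modified={none} staged={none}
After op 6 (git reset a.txt): modified={none} staged={none}
After op 7 (modify a.txt): modified={a.txt} staged={none}
After op 8 (git commit): modified={a.txt} staged={none}
After op 9 (git add a.txt): modified={none} staged={a.txt}
After op 10 (git reset b.txt): modified={none} staged={a.txt}
After op 11 (git reset a.txt): modified={a.txt} staged={none}
After op 12 (modify b.txt): modified={a.txt, b.txt} staged={none}
After op 13 (git reset c.txt): modified={a.txt, b.txt} staged={none}
After op 14 (git add a.txt): modified={b.txt} staged={a.txt}
After op 15 (modify b.txt): modified={b.txt} staged={a.txt}
After op 16 (git add b.txt): modified={none} staged={a.txt, b.txt}

Answer: a.txt, b.txt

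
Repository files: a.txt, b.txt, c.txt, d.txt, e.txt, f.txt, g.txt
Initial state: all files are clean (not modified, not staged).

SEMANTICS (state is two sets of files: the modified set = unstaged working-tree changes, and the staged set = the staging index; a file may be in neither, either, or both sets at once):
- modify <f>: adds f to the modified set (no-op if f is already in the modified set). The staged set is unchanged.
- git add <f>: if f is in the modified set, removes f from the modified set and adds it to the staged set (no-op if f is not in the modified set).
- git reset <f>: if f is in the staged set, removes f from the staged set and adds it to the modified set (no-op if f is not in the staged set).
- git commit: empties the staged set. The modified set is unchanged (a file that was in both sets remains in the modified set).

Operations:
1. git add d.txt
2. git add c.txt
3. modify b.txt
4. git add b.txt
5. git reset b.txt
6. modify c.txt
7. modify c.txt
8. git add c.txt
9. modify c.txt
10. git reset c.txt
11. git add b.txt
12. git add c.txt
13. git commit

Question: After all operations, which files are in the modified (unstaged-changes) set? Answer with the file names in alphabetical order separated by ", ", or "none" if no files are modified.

After op 1 (git add d.txt): modified={none} staged={none}
After op 2 (git add c.txt): modified={none} staged={none}
After op 3 (modify b.txt): modified={b.txt} staged={none}
After op 4 (git add b.txt): modified={none} staged={b.txt}
After op 5 (git reset b.txt): modified={b.txt} staged={none}
After op 6 (modify c.txt): modified={b.txt, c.txt} staged={none}
After op 7 (modify c.txt): modified={b.txt, c.txt} staged={none}
After op 8 (git add c.txt): modified={b.txt} staged={c.txt}
After op 9 (modify c.txt): modified={b.txt, c.txt} staged={c.txt}
After op 10 (git reset c.txt): modified={b.txt, c.txt} staged={none}
After op 11 (git add b.txt): modified={c.txt} staged={b.txt}
After op 12 (git add c.txt): modified={none} staged={b.txt, c.txt}
After op 13 (git commit): modified={none} staged={none}

Answer: none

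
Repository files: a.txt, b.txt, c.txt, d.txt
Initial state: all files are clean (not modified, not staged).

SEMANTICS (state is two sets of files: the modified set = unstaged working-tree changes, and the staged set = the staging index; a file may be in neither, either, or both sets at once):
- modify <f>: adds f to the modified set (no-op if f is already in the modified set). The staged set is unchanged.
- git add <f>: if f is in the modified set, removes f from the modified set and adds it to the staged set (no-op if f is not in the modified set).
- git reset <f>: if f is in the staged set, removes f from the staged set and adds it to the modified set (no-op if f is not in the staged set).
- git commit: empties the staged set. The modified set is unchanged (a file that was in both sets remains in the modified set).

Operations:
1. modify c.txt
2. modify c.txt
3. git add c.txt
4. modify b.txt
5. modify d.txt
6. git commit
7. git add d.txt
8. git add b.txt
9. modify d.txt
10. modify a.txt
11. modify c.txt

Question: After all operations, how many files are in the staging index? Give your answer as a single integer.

After op 1 (modify c.txt): modified={c.txt} staged={none}
After op 2 (modify c.txt): modified={c.txt} staged={none}
After op 3 (git add c.txt): modified={none} staged={c.txt}
After op 4 (modify b.txt): modified={b.txt} staged={c.txt}
After op 5 (modify d.txt): modified={b.txt, d.txt} staged={c.txt}
After op 6 (git commit): modified={b.txt, d.txt} staged={none}
After op 7 (git add d.txt): modified={b.txt} staged={d.txt}
After op 8 (git add b.txt): modified={none} staged={b.txt, d.txt}
After op 9 (modify d.txt): modified={d.txt} staged={b.txt, d.txt}
After op 10 (modify a.txt): modified={a.txt, d.txt} staged={b.txt, d.txt}
After op 11 (modify c.txt): modified={a.txt, c.txt, d.txt} staged={b.txt, d.txt}
Final staged set: {b.txt, d.txt} -> count=2

Answer: 2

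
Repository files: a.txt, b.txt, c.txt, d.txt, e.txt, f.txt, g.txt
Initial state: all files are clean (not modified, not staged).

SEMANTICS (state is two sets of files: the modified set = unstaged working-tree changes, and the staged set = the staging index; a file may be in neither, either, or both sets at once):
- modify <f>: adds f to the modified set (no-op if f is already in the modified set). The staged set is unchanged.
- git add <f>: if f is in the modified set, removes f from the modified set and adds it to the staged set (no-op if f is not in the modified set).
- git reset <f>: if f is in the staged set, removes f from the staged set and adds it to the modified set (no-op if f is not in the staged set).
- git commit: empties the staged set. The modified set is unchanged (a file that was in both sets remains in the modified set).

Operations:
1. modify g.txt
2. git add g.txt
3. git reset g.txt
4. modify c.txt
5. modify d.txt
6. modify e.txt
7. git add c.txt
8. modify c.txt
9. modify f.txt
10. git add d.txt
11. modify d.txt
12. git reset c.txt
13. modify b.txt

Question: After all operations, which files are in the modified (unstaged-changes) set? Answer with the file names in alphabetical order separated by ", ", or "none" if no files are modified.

Answer: b.txt, c.txt, d.txt, e.txt, f.txt, g.txt

Derivation:
After op 1 (modify g.txt): modified={g.txt} staged={none}
After op 2 (git add g.txt): modified={none} staged={g.txt}
After op 3 (git reset g.txt): modified={g.txt} staged={none}
After op 4 (modify c.txt): modified={c.txt, g.txt} staged={none}
After op 5 (modify d.txt): modified={c.txt, d.txt, g.txt} staged={none}
After op 6 (modify e.txt): modified={c.txt, d.txt, e.txt, g.txt} staged={none}
After op 7 (git add c.txt): modified={d.txt, e.txt, g.txt} staged={c.txt}
After op 8 (modify c.txt): modified={c.txt, d.txt, e.txt, g.txt} staged={c.txt}
After op 9 (modify f.txt): modified={c.txt, d.txt, e.txt, f.txt, g.txt} staged={c.txt}
After op 10 (git add d.txt): modified={c.txt, e.txt, f.txt, g.txt} staged={c.txt, d.txt}
After op 11 (modify d.txt): modified={c.txt, d.txt, e.txt, f.txt, g.txt} staged={c.txt, d.txt}
After op 12 (git reset c.txt): modified={c.txt, d.txt, e.txt, f.txt, g.txt} staged={d.txt}
After op 13 (modify b.txt): modified={b.txt, c.txt, d.txt, e.txt, f.txt, g.txt} staged={d.txt}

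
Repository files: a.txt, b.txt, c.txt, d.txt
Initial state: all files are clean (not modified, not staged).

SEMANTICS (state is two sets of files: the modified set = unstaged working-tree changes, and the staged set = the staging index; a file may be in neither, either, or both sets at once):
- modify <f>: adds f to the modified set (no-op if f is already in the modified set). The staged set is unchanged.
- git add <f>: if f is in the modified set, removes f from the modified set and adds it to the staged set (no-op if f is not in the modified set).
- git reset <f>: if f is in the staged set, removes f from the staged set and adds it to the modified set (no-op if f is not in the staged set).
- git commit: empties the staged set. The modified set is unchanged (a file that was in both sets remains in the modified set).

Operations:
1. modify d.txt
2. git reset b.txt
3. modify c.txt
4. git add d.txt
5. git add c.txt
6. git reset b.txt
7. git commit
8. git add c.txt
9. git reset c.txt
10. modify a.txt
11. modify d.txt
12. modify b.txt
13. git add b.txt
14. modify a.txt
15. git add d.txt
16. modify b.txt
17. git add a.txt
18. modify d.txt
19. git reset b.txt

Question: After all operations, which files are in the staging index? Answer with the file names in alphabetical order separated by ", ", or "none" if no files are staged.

Answer: a.txt, d.txt

Derivation:
After op 1 (modify d.txt): modified={d.txt} staged={none}
After op 2 (git reset b.txt): modified={d.txt} staged={none}
After op 3 (modify c.txt): modified={c.txt, d.txt} staged={none}
After op 4 (git add d.txt): modified={c.txt} staged={d.txt}
After op 5 (git add c.txt): modified={none} staged={c.txt, d.txt}
After op 6 (git reset b.txt): modified={none} staged={c.txt, d.txt}
After op 7 (git commit): modified={none} staged={none}
After op 8 (git add c.txt): modified={none} staged={none}
After op 9 (git reset c.txt): modified={none} staged={none}
After op 10 (modify a.txt): modified={a.txt} staged={none}
After op 11 (modify d.txt): modified={a.txt, d.txt} staged={none}
After op 12 (modify b.txt): modified={a.txt, b.txt, d.txt} staged={none}
After op 13 (git add b.txt): modified={a.txt, d.txt} staged={b.txt}
After op 14 (modify a.txt): modified={a.txt, d.txt} staged={b.txt}
After op 15 (git add d.txt): modified={a.txt} staged={b.txt, d.txt}
After op 16 (modify b.txt): modified={a.txt, b.txt} staged={b.txt, d.txt}
After op 17 (git add a.txt): modified={b.txt} staged={a.txt, b.txt, d.txt}
After op 18 (modify d.txt): modified={b.txt, d.txt} staged={a.txt, b.txt, d.txt}
After op 19 (git reset b.txt): modified={b.txt, d.txt} staged={a.txt, d.txt}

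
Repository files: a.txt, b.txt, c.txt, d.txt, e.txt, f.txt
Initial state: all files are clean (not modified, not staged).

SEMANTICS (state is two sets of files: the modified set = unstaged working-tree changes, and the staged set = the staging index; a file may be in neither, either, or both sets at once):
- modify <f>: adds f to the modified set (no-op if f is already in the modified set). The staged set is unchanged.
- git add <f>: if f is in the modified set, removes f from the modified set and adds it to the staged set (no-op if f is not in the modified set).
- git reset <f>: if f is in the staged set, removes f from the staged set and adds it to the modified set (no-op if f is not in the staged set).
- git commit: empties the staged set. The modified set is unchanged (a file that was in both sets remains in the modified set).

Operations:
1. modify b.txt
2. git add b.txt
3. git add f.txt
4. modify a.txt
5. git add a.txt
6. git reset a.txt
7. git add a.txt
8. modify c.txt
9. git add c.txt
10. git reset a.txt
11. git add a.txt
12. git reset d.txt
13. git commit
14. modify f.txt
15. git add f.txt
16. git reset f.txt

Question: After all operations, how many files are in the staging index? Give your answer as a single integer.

Answer: 0

Derivation:
After op 1 (modify b.txt): modified={b.txt} staged={none}
After op 2 (git add b.txt): modified={none} staged={b.txt}
After op 3 (git add f.txt): modified={none} staged={b.txt}
After op 4 (modify a.txt): modified={a.txt} staged={b.txt}
After op 5 (git add a.txt): modified={none} staged={a.txt, b.txt}
After op 6 (git reset a.txt): modified={a.txt} staged={b.txt}
After op 7 (git add a.txt): modified={none} staged={a.txt, b.txt}
After op 8 (modify c.txt): modified={c.txt} staged={a.txt, b.txt}
After op 9 (git add c.txt): modified={none} staged={a.txt, b.txt, c.txt}
After op 10 (git reset a.txt): modified={a.txt} staged={b.txt, c.txt}
After op 11 (git add a.txt): modified={none} staged={a.txt, b.txt, c.txt}
After op 12 (git reset d.txt): modified={none} staged={a.txt, b.txt, c.txt}
After op 13 (git commit): modified={none} staged={none}
After op 14 (modify f.txt): modified={f.txt} staged={none}
After op 15 (git add f.txt): modified={none} staged={f.txt}
After op 16 (git reset f.txt): modified={f.txt} staged={none}
Final staged set: {none} -> count=0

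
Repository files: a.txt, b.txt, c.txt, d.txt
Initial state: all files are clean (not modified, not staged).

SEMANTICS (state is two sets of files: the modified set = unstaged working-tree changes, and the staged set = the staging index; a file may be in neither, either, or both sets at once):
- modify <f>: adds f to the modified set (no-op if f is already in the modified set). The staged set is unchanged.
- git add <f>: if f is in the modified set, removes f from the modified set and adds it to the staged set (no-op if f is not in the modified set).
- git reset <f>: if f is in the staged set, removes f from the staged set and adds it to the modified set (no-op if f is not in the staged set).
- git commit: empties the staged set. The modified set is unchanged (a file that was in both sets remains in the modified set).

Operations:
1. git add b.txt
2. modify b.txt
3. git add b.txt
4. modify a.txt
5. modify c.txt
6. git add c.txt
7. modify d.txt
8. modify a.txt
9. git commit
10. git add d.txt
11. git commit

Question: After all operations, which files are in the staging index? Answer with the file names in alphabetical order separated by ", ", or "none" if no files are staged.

After op 1 (git add b.txt): modified={none} staged={none}
After op 2 (modify b.txt): modified={b.txt} staged={none}
After op 3 (git add b.txt): modified={none} staged={b.txt}
After op 4 (modify a.txt): modified={a.txt} staged={b.txt}
After op 5 (modify c.txt): modified={a.txt, c.txt} staged={b.txt}
After op 6 (git add c.txt): modified={a.txt} staged={b.txt, c.txt}
After op 7 (modify d.txt): modified={a.txt, d.txt} staged={b.txt, c.txt}
After op 8 (modify a.txt): modified={a.txt, d.txt} staged={b.txt, c.txt}
After op 9 (git commit): modified={a.txt, d.txt} staged={none}
After op 10 (git add d.txt): modified={a.txt} staged={d.txt}
After op 11 (git commit): modified={a.txt} staged={none}

Answer: none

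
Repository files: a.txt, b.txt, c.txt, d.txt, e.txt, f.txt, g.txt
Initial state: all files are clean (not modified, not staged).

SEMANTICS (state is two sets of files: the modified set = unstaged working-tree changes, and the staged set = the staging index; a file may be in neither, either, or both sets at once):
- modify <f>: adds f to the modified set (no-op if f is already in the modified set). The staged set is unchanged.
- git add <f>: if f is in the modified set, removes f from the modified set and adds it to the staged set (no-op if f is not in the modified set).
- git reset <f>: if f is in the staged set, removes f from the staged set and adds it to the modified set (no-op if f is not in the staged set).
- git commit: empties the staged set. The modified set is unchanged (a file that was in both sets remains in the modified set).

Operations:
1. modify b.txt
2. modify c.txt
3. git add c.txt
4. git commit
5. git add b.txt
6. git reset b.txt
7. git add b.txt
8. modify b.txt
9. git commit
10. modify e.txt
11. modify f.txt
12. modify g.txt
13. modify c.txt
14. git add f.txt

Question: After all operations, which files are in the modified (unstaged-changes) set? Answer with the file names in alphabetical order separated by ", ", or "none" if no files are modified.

Answer: b.txt, c.txt, e.txt, g.txt

Derivation:
After op 1 (modify b.txt): modified={b.txt} staged={none}
After op 2 (modify c.txt): modified={b.txt, c.txt} staged={none}
After op 3 (git add c.txt): modified={b.txt} staged={c.txt}
After op 4 (git commit): modified={b.txt} staged={none}
After op 5 (git add b.txt): modified={none} staged={b.txt}
After op 6 (git reset b.txt): modified={b.txt} staged={none}
After op 7 (git add b.txt): modified={none} staged={b.txt}
After op 8 (modify b.txt): modified={b.txt} staged={b.txt}
After op 9 (git commit): modified={b.txt} staged={none}
After op 10 (modify e.txt): modified={b.txt, e.txt} staged={none}
After op 11 (modify f.txt): modified={b.txt, e.txt, f.txt} staged={none}
After op 12 (modify g.txt): modified={b.txt, e.txt, f.txt, g.txt} staged={none}
After op 13 (modify c.txt): modified={b.txt, c.txt, e.txt, f.txt, g.txt} staged={none}
After op 14 (git add f.txt): modified={b.txt, c.txt, e.txt, g.txt} staged={f.txt}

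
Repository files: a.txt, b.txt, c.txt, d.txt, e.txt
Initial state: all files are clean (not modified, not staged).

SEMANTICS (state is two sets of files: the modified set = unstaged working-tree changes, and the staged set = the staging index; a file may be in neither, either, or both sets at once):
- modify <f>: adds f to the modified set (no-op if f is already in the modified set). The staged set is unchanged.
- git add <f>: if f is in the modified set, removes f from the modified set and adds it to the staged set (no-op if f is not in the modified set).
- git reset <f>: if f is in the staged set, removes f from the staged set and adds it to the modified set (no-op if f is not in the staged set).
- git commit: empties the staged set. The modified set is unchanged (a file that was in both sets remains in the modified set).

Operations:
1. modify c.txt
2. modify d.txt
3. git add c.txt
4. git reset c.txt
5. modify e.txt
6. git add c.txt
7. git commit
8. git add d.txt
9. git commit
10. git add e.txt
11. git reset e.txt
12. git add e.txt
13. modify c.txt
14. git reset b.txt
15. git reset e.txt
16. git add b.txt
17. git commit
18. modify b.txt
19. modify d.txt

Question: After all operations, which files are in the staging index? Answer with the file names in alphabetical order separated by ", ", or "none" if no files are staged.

Answer: none

Derivation:
After op 1 (modify c.txt): modified={c.txt} staged={none}
After op 2 (modify d.txt): modified={c.txt, d.txt} staged={none}
After op 3 (git add c.txt): modified={d.txt} staged={c.txt}
After op 4 (git reset c.txt): modified={c.txt, d.txt} staged={none}
After op 5 (modify e.txt): modified={c.txt, d.txt, e.txt} staged={none}
After op 6 (git add c.txt): modified={d.txt, e.txt} staged={c.txt}
After op 7 (git commit): modified={d.txt, e.txt} staged={none}
After op 8 (git add d.txt): modified={e.txt} staged={d.txt}
After op 9 (git commit): modified={e.txt} staged={none}
After op 10 (git add e.txt): modified={none} staged={e.txt}
After op 11 (git reset e.txt): modified={e.txt} staged={none}
After op 12 (git add e.txt): modified={none} staged={e.txt}
After op 13 (modify c.txt): modified={c.txt} staged={e.txt}
After op 14 (git reset b.txt): modified={c.txt} staged={e.txt}
After op 15 (git reset e.txt): modified={c.txt, e.txt} staged={none}
After op 16 (git add b.txt): modified={c.txt, e.txt} staged={none}
After op 17 (git commit): modified={c.txt, e.txt} staged={none}
After op 18 (modify b.txt): modified={b.txt, c.txt, e.txt} staged={none}
After op 19 (modify d.txt): modified={b.txt, c.txt, d.txt, e.txt} staged={none}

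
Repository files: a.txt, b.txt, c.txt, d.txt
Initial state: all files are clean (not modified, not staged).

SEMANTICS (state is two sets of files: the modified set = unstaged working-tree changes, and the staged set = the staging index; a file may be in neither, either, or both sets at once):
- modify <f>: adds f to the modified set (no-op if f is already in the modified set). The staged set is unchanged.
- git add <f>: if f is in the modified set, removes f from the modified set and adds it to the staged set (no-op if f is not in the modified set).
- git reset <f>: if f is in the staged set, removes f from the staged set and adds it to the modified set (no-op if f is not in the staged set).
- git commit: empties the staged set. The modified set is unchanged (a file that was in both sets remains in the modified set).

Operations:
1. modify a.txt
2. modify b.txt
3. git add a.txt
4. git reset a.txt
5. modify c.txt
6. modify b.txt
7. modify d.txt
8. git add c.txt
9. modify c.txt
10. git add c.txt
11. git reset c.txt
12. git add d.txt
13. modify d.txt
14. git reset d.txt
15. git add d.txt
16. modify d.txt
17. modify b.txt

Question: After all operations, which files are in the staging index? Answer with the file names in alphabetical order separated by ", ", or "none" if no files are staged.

After op 1 (modify a.txt): modified={a.txt} staged={none}
After op 2 (modify b.txt): modified={a.txt, b.txt} staged={none}
After op 3 (git add a.txt): modified={b.txt} staged={a.txt}
After op 4 (git reset a.txt): modified={a.txt, b.txt} staged={none}
After op 5 (modify c.txt): modified={a.txt, b.txt, c.txt} staged={none}
After op 6 (modify b.txt): modified={a.txt, b.txt, c.txt} staged={none}
After op 7 (modify d.txt): modified={a.txt, b.txt, c.txt, d.txt} staged={none}
After op 8 (git add c.txt): modified={a.txt, b.txt, d.txt} staged={c.txt}
After op 9 (modify c.txt): modified={a.txt, b.txt, c.txt, d.txt} staged={c.txt}
After op 10 (git add c.txt): modified={a.txt, b.txt, d.txt} staged={c.txt}
After op 11 (git reset c.txt): modified={a.txt, b.txt, c.txt, d.txt} staged={none}
After op 12 (git add d.txt): modified={a.txt, b.txt, c.txt} staged={d.txt}
After op 13 (modify d.txt): modified={a.txt, b.txt, c.txt, d.txt} staged={d.txt}
After op 14 (git reset d.txt): modified={a.txt, b.txt, c.txt, d.txt} staged={none}
After op 15 (git add d.txt): modified={a.txt, b.txt, c.txt} staged={d.txt}
After op 16 (modify d.txt): modified={a.txt, b.txt, c.txt, d.txt} staged={d.txt}
After op 17 (modify b.txt): modified={a.txt, b.txt, c.txt, d.txt} staged={d.txt}

Answer: d.txt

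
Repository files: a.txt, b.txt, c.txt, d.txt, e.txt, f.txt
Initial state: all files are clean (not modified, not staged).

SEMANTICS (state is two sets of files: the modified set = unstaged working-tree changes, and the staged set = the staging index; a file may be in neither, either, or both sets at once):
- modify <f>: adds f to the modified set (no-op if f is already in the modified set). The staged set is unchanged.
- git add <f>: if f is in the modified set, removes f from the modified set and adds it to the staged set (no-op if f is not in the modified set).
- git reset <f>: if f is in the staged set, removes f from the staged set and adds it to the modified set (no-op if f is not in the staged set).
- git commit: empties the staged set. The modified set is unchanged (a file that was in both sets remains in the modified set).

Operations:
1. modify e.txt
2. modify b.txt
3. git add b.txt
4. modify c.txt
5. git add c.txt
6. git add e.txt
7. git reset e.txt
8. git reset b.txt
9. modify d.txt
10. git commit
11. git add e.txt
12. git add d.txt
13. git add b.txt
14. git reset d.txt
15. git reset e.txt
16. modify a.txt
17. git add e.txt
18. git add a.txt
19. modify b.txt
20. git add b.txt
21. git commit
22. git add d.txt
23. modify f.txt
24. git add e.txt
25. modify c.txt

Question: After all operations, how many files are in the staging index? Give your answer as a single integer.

Answer: 1

Derivation:
After op 1 (modify e.txt): modified={e.txt} staged={none}
After op 2 (modify b.txt): modified={b.txt, e.txt} staged={none}
After op 3 (git add b.txt): modified={e.txt} staged={b.txt}
After op 4 (modify c.txt): modified={c.txt, e.txt} staged={b.txt}
After op 5 (git add c.txt): modified={e.txt} staged={b.txt, c.txt}
After op 6 (git add e.txt): modified={none} staged={b.txt, c.txt, e.txt}
After op 7 (git reset e.txt): modified={e.txt} staged={b.txt, c.txt}
After op 8 (git reset b.txt): modified={b.txt, e.txt} staged={c.txt}
After op 9 (modify d.txt): modified={b.txt, d.txt, e.txt} staged={c.txt}
After op 10 (git commit): modified={b.txt, d.txt, e.txt} staged={none}
After op 11 (git add e.txt): modified={b.txt, d.txt} staged={e.txt}
After op 12 (git add d.txt): modified={b.txt} staged={d.txt, e.txt}
After op 13 (git add b.txt): modified={none} staged={b.txt, d.txt, e.txt}
After op 14 (git reset d.txt): modified={d.txt} staged={b.txt, e.txt}
After op 15 (git reset e.txt): modified={d.txt, e.txt} staged={b.txt}
After op 16 (modify a.txt): modified={a.txt, d.txt, e.txt} staged={b.txt}
After op 17 (git add e.txt): modified={a.txt, d.txt} staged={b.txt, e.txt}
After op 18 (git add a.txt): modified={d.txt} staged={a.txt, b.txt, e.txt}
After op 19 (modify b.txt): modified={b.txt, d.txt} staged={a.txt, b.txt, e.txt}
After op 20 (git add b.txt): modified={d.txt} staged={a.txt, b.txt, e.txt}
After op 21 (git commit): modified={d.txt} staged={none}
After op 22 (git add d.txt): modified={none} staged={d.txt}
After op 23 (modify f.txt): modified={f.txt} staged={d.txt}
After op 24 (git add e.txt): modified={f.txt} staged={d.txt}
After op 25 (modify c.txt): modified={c.txt, f.txt} staged={d.txt}
Final staged set: {d.txt} -> count=1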